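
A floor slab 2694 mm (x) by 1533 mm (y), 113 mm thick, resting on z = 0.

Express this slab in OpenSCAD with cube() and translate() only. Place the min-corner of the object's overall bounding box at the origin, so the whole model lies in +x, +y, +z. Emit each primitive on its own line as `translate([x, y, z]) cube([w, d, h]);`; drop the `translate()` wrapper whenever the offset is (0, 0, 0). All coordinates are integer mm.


cube([2694, 1533, 113]);


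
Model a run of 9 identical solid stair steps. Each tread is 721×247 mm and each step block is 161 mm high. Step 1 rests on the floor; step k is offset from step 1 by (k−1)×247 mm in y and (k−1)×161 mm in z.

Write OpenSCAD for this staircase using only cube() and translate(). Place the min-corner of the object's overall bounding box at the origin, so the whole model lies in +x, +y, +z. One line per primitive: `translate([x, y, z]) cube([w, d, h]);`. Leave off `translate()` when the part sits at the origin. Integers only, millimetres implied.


cube([721, 247, 161]);
translate([0, 247, 161]) cube([721, 247, 161]);
translate([0, 494, 322]) cube([721, 247, 161]);
translate([0, 741, 483]) cube([721, 247, 161]);
translate([0, 988, 644]) cube([721, 247, 161]);
translate([0, 1235, 805]) cube([721, 247, 161]);
translate([0, 1482, 966]) cube([721, 247, 161]);
translate([0, 1729, 1127]) cube([721, 247, 161]);
translate([0, 1976, 1288]) cube([721, 247, 161]);


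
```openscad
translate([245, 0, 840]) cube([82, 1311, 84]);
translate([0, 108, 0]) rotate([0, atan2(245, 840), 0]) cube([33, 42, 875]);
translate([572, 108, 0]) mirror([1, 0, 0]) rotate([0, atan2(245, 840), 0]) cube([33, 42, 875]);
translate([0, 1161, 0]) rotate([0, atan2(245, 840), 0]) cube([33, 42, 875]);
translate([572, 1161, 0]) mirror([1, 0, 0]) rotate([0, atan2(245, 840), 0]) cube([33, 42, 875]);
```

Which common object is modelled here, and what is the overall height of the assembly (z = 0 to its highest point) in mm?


A sawhorse. The overall height is 924 mm.

A beam across two mirrored pairs of raked legs — a sawhorse. The beam's underside is at z = 840 (matching the legs' vertical rise in atan2(245, 840)) and the beam is 84 mm tall, so its top is at 840 + 84 = 924 mm. The raked legs top out at the beam's underside, so that is the highest point.


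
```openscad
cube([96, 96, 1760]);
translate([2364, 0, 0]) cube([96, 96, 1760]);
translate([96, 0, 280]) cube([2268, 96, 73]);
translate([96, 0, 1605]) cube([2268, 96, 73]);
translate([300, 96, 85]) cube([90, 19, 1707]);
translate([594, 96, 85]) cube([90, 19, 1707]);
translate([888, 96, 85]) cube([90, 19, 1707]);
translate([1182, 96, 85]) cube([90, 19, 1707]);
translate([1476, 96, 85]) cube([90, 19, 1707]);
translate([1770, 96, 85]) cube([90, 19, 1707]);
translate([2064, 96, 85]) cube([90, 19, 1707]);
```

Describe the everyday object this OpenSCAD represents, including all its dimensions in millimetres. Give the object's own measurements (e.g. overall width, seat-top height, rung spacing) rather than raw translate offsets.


A fence section. Two 96×96 mm posts, 1760 mm tall, stand on the floor with a clear span of 2268 mm between their inner faces. Two horizontal rails of 96×73 mm section span the gap between the posts with their undersides at z = 280 mm and z = 1605 mm, flush with the posts' −y face. 7 pickets, each 90 mm wide, 19 mm thick and 1707 mm tall, are fixed to the +y face of the rails with their bottoms at z = 85 mm, spaced across the span with a 204 mm gap after the −x post and between neighbouring pickets, with 210 mm left before the +x post.


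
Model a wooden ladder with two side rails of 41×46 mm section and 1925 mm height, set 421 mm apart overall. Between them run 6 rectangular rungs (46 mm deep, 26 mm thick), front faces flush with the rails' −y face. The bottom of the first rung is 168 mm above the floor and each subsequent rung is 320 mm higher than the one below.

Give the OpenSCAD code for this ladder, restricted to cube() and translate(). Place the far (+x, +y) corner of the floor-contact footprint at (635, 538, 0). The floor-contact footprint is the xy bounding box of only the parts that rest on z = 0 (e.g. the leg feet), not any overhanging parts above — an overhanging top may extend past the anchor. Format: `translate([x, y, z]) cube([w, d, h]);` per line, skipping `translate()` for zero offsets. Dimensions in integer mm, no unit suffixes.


translate([214, 492, 0]) cube([41, 46, 1925]);
translate([594, 492, 0]) cube([41, 46, 1925]);
translate([255, 492, 168]) cube([339, 46, 26]);
translate([255, 492, 488]) cube([339, 46, 26]);
translate([255, 492, 808]) cube([339, 46, 26]);
translate([255, 492, 1128]) cube([339, 46, 26]);
translate([255, 492, 1448]) cube([339, 46, 26]);
translate([255, 492, 1768]) cube([339, 46, 26]);


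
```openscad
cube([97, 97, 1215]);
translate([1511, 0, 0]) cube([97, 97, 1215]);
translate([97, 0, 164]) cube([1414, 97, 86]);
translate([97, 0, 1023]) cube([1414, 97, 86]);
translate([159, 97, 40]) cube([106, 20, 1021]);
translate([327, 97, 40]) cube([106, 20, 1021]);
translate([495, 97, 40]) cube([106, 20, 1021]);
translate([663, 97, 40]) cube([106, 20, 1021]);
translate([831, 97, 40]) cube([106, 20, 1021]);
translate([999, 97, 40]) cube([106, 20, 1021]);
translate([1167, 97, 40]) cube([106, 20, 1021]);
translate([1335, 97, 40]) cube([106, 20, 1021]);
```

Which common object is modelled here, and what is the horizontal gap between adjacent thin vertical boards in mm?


A fence section. The picket gap is 62 mm.

Two posts, two rails, 8 pickets — a fence section. Span 1414 mm holds 8 pickets of 106 mm with 9 equal gaps: ⌊(1414 − 8·106) / 9⌋ = 62 mm.


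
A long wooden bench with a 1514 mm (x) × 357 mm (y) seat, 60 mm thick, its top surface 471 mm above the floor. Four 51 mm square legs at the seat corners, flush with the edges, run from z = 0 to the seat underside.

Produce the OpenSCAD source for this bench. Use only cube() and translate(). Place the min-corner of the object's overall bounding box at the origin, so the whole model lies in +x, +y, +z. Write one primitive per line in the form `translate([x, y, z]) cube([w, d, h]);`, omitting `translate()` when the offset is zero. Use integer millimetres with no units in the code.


// leg_h = 471 − 60 = 411
translate([0, 0, 411]) cube([1514, 357, 60]);
cube([51, 51, 411]);
translate([0, 306, 0]) cube([51, 51, 411]);
translate([1463, 0, 0]) cube([51, 51, 411]);
translate([1463, 306, 0]) cube([51, 51, 411]);


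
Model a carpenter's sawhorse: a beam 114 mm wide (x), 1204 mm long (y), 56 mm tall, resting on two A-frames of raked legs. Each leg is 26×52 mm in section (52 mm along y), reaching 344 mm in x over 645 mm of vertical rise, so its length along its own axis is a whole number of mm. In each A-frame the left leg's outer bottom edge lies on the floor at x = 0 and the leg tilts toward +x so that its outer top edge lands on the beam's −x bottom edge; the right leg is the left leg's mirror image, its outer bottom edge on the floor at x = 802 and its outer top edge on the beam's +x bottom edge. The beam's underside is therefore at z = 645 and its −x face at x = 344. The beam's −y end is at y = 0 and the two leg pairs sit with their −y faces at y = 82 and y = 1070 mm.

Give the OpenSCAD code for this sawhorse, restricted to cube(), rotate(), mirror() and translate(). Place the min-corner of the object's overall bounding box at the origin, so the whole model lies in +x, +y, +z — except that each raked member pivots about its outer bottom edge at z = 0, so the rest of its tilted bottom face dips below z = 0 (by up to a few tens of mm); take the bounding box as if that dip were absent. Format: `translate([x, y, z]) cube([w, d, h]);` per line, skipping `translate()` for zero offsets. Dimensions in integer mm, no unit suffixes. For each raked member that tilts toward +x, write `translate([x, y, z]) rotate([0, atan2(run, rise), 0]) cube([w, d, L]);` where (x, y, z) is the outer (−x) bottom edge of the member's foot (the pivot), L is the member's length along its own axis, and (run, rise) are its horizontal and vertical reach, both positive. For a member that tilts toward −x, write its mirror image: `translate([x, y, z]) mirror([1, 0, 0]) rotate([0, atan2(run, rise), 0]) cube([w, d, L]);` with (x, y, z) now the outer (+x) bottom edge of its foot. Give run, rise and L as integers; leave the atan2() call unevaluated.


translate([344, 0, 645]) cube([114, 1204, 56]);
translate([0, 82, 0]) rotate([0, atan2(344, 645), 0]) cube([26, 52, 731]);
translate([802, 82, 0]) mirror([1, 0, 0]) rotate([0, atan2(344, 645), 0]) cube([26, 52, 731]);
translate([0, 1070, 0]) rotate([0, atan2(344, 645), 0]) cube([26, 52, 731]);
translate([802, 1070, 0]) mirror([1, 0, 0]) rotate([0, atan2(344, 645), 0]) cube([26, 52, 731]);


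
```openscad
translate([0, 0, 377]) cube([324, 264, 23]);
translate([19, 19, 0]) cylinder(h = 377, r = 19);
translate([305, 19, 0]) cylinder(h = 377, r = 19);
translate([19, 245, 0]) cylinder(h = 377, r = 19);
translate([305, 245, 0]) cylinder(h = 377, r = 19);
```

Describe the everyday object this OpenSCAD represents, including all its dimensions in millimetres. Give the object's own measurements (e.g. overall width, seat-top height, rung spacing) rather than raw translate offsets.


A four-legged stool. The seat is a 324×264×23 mm slab whose top surface is at z = 400 mm; four round legs, each 38 mm in diameter, run from the floor (z = 0) to the underside of the seat, each leg's axis is inset half a diameter from the nearest pair of seat edges (so the leg's bounding box is flush with the corner).


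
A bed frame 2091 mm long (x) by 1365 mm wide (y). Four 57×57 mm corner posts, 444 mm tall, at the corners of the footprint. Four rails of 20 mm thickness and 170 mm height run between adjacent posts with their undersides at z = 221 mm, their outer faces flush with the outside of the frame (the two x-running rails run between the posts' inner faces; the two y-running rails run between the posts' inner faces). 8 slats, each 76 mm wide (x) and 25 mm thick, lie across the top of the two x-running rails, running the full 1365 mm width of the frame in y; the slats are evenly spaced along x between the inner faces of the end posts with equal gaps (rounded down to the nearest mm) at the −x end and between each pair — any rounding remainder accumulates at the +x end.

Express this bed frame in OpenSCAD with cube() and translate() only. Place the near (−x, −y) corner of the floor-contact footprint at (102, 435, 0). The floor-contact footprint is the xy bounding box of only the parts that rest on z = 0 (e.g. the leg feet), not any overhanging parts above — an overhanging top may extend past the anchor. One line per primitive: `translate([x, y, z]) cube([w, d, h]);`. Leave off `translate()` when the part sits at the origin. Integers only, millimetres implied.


translate([102, 435, 0]) cube([57, 57, 444]);
translate([102, 1743, 0]) cube([57, 57, 444]);
translate([2136, 435, 0]) cube([57, 57, 444]);
translate([2136, 1743, 0]) cube([57, 57, 444]);
translate([159, 435, 221]) cube([1977, 20, 170]);
translate([159, 1780, 221]) cube([1977, 20, 170]);
translate([102, 492, 221]) cube([20, 1251, 170]);
translate([2173, 492, 221]) cube([20, 1251, 170]);
translate([311, 435, 391]) cube([76, 1365, 25]);
translate([539, 435, 391]) cube([76, 1365, 25]);
translate([767, 435, 391]) cube([76, 1365, 25]);
translate([995, 435, 391]) cube([76, 1365, 25]);
translate([1223, 435, 391]) cube([76, 1365, 25]);
translate([1451, 435, 391]) cube([76, 1365, 25]);
translate([1679, 435, 391]) cube([76, 1365, 25]);
translate([1907, 435, 391]) cube([76, 1365, 25]);


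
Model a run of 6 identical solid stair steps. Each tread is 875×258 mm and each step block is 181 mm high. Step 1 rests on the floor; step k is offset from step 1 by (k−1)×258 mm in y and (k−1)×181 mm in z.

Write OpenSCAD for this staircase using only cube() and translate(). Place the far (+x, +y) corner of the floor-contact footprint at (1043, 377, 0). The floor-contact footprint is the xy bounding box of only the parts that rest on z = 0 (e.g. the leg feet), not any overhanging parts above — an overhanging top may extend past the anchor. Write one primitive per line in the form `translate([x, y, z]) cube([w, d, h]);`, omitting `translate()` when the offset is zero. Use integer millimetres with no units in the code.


translate([168, 119, 0]) cube([875, 258, 181]);
translate([168, 377, 181]) cube([875, 258, 181]);
translate([168, 635, 362]) cube([875, 258, 181]);
translate([168, 893, 543]) cube([875, 258, 181]);
translate([168, 1151, 724]) cube([875, 258, 181]);
translate([168, 1409, 905]) cube([875, 258, 181]);


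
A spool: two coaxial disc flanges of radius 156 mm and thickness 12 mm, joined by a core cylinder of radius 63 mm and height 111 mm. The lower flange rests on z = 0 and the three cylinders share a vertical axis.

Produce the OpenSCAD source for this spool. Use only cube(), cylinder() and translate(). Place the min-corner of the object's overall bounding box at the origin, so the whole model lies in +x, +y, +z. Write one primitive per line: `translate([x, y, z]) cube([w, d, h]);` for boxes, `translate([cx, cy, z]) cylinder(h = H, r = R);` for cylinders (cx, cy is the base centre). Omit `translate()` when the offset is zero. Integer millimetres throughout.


translate([156, 156, 0]) cylinder(h = 12, r = 156);
translate([156, 156, 12]) cylinder(h = 111, r = 63);
translate([156, 156, 123]) cylinder(h = 12, r = 156);


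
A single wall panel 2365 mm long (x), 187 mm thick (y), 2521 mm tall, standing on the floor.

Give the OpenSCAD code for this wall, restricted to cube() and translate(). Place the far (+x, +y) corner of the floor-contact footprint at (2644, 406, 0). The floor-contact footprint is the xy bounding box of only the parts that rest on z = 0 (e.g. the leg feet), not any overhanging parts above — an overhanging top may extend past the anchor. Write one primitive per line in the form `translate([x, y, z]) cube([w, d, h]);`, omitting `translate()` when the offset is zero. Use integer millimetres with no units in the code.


translate([279, 219, 0]) cube([2365, 187, 2521]);


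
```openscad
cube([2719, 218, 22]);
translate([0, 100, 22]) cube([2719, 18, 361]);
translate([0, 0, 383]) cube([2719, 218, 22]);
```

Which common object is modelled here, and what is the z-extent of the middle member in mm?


An I-beam. The web height is 361 mm.

Two wide flanges with a thin centred web — an I-beam. Overall 405 mm minus two 22 mm flanges gives a web of 405 − 2·22 = 361 mm.


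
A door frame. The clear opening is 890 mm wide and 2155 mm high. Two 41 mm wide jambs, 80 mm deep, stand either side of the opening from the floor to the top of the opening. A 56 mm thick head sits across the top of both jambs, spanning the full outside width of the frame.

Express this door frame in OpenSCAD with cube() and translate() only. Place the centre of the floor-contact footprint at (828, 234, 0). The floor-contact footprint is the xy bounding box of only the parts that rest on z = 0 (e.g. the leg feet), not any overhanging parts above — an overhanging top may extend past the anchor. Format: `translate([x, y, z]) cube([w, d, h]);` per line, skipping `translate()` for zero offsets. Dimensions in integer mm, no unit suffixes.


translate([342, 194, 0]) cube([41, 80, 2155]);
translate([1273, 194, 0]) cube([41, 80, 2155]);
translate([342, 194, 2155]) cube([972, 80, 56]);


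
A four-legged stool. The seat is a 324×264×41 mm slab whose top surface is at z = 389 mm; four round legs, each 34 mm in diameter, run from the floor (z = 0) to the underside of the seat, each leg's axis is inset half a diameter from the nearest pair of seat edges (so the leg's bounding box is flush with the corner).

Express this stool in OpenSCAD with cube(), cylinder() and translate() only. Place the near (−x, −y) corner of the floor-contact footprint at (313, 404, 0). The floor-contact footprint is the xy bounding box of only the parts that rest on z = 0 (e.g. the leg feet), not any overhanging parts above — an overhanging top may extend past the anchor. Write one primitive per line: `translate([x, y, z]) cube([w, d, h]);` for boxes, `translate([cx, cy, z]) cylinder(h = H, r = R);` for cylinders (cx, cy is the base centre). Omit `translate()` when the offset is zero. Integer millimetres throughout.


// leg_h = 389 - 41 = 348
translate([313, 404, 348]) cube([324, 264, 41]);
translate([330, 421, 0]) cylinder(h = 348, r = 17);
translate([620, 421, 0]) cylinder(h = 348, r = 17);
translate([330, 651, 0]) cylinder(h = 348, r = 17);
translate([620, 651, 0]) cylinder(h = 348, r = 17);


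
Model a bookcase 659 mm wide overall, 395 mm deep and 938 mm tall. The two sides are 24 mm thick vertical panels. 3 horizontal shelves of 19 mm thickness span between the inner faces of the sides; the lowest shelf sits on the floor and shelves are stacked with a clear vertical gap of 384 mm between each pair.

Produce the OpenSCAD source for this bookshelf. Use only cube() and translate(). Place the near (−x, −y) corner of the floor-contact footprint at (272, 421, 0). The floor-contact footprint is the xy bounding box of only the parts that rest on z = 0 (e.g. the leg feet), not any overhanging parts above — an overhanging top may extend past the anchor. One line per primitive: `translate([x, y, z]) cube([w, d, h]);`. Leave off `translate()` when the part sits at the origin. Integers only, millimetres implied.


translate([272, 421, 0]) cube([24, 395, 938]);
translate([907, 421, 0]) cube([24, 395, 938]);
translate([296, 421, 0]) cube([611, 395, 19]);
translate([296, 421, 403]) cube([611, 395, 19]);
translate([296, 421, 806]) cube([611, 395, 19]);


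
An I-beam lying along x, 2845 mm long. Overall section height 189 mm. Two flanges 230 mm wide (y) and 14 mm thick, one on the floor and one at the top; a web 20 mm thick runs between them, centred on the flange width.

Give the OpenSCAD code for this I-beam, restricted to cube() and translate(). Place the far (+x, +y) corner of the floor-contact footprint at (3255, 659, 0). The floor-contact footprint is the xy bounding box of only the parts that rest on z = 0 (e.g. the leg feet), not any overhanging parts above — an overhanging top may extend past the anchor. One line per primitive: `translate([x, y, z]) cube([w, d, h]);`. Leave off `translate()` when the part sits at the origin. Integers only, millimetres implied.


translate([410, 429, 0]) cube([2845, 230, 14]);
translate([410, 534, 14]) cube([2845, 20, 161]);
translate([410, 429, 175]) cube([2845, 230, 14]);


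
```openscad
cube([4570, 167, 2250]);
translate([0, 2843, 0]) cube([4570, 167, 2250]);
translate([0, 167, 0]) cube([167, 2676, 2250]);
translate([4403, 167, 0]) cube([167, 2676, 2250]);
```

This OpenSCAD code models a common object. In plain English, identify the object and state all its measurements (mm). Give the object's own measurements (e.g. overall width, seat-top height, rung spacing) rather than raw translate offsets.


The wall frame of a small rectangular building: four walls, each 2250 mm tall and 167 mm thick, enclosing a footprint 4570 mm (x) by 3010 mm (y) outside-to-outside, with no floor or roof. The front and back walls (the −y and +y sides) span the full width; the two side walls fit between them.


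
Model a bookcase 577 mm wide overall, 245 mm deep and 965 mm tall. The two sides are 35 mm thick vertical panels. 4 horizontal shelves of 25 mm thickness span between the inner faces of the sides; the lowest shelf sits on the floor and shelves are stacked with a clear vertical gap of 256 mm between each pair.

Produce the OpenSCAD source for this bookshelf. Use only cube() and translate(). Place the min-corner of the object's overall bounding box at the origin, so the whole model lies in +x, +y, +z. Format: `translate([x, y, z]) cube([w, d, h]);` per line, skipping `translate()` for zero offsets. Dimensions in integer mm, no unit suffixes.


cube([35, 245, 965]);
translate([542, 0, 0]) cube([35, 245, 965]);
translate([35, 0, 0]) cube([507, 245, 25]);
translate([35, 0, 281]) cube([507, 245, 25]);
translate([35, 0, 562]) cube([507, 245, 25]);
translate([35, 0, 843]) cube([507, 245, 25]);


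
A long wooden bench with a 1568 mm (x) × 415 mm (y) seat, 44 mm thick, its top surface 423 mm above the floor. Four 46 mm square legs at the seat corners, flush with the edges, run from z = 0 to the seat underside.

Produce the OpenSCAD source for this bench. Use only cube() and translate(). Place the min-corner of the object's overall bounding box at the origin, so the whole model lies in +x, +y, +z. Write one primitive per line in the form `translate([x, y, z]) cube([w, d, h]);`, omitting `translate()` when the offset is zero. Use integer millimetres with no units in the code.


translate([0, 0, 379]) cube([1568, 415, 44]);
cube([46, 46, 379]);
translate([0, 369, 0]) cube([46, 46, 379]);
translate([1522, 0, 0]) cube([46, 46, 379]);
translate([1522, 369, 0]) cube([46, 46, 379]);


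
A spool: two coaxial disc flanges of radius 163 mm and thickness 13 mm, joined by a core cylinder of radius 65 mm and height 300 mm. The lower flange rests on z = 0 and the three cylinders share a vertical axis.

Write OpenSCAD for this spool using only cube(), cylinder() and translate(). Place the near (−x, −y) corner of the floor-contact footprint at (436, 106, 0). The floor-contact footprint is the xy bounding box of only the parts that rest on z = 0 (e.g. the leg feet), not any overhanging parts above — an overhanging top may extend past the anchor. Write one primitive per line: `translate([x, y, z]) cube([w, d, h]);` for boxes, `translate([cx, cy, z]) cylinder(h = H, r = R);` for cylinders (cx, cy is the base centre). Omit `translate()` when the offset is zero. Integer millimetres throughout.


translate([599, 269, 0]) cylinder(h = 13, r = 163);
translate([599, 269, 13]) cylinder(h = 300, r = 65);
translate([599, 269, 313]) cylinder(h = 13, r = 163);


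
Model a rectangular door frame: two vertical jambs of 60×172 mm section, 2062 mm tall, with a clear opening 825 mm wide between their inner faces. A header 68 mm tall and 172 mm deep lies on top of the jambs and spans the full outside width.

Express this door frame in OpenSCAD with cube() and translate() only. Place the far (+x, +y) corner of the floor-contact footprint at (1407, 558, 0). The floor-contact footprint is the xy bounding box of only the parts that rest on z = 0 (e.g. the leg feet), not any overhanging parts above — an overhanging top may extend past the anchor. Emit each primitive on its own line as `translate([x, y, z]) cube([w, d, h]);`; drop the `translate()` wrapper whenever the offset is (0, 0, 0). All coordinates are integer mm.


translate([462, 386, 0]) cube([60, 172, 2062]);
translate([1347, 386, 0]) cube([60, 172, 2062]);
translate([462, 386, 2062]) cube([945, 172, 68]);


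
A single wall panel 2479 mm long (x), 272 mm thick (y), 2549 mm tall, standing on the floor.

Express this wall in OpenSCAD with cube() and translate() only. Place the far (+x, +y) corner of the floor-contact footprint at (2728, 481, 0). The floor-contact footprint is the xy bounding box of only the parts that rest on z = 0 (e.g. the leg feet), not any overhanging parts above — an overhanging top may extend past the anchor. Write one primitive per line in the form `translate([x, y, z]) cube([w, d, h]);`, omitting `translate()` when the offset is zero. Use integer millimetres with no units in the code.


translate([249, 209, 0]) cube([2479, 272, 2549]);


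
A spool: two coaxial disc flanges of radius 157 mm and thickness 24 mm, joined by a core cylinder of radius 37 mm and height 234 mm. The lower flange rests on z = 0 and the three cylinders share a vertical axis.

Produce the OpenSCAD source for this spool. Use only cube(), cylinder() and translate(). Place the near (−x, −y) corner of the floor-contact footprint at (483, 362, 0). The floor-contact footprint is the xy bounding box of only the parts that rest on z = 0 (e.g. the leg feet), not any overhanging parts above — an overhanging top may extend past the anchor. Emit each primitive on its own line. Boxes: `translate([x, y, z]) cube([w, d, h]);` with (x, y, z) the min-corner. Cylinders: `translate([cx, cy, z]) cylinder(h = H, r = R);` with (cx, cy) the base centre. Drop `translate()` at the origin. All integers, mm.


translate([640, 519, 0]) cylinder(h = 24, r = 157);
translate([640, 519, 24]) cylinder(h = 234, r = 37);
translate([640, 519, 258]) cylinder(h = 24, r = 157);


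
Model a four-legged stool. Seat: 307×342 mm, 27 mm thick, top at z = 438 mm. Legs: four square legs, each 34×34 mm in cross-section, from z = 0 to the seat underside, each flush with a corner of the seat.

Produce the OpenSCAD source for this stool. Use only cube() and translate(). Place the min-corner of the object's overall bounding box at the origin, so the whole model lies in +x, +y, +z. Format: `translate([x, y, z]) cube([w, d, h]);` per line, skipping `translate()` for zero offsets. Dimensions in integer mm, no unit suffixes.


translate([0, 0, 411]) cube([307, 342, 27]);
cube([34, 34, 411]);
translate([273, 0, 0]) cube([34, 34, 411]);
translate([0, 308, 0]) cube([34, 34, 411]);
translate([273, 308, 0]) cube([34, 34, 411]);


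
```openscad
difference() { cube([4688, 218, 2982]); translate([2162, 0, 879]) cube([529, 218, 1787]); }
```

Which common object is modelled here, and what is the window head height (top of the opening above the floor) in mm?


A wall with a window opening. The window head height is 2666 mm.

A wall with a rectangular opening subtracted — a window. Sill at z = 879, opening 1787 mm tall, so the head is at 879 + 1787 = 2666 mm.


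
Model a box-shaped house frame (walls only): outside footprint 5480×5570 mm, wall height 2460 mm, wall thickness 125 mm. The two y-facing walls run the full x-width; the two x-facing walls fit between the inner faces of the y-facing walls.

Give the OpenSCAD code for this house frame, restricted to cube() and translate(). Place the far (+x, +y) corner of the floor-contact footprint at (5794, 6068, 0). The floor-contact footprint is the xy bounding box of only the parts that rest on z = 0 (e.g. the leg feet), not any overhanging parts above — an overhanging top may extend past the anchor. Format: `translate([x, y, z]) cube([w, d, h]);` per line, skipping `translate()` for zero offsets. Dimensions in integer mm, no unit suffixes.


translate([314, 498, 0]) cube([5480, 125, 2460]);
translate([314, 5943, 0]) cube([5480, 125, 2460]);
translate([314, 623, 0]) cube([125, 5320, 2460]);
translate([5669, 623, 0]) cube([125, 5320, 2460]);


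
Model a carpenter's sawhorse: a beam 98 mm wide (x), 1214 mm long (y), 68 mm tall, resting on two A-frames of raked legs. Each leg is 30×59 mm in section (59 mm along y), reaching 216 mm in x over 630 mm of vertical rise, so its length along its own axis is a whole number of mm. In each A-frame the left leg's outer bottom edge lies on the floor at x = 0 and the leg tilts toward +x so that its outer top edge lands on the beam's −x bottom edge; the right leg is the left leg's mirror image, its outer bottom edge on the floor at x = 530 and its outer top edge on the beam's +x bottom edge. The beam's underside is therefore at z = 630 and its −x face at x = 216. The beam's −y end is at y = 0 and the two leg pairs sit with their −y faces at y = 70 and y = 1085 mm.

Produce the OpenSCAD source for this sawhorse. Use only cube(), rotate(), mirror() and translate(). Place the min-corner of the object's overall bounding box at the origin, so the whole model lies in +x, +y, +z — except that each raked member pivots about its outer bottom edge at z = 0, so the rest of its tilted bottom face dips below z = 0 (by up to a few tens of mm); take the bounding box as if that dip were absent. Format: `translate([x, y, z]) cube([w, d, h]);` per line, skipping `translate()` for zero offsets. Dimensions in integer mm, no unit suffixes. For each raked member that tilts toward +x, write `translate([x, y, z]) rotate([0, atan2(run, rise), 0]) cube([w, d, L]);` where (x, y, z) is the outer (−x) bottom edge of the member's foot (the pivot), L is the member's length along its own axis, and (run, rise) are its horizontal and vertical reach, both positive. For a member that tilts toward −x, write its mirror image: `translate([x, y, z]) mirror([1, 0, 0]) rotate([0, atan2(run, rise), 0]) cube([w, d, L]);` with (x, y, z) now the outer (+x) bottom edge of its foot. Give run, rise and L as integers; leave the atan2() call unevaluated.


// leg length = √(216² + 630²) = 666
// right-leg outer foot x = 2·216 + 98 = 530
// beam min-corner = (216, 0, 630)
translate([216, 0, 630]) cube([98, 1214, 68]);
translate([0, 70, 0]) rotate([0, atan2(216, 630), 0]) cube([30, 59, 666]);
translate([530, 70, 0]) mirror([1, 0, 0]) rotate([0, atan2(216, 630), 0]) cube([30, 59, 666]);
translate([0, 1085, 0]) rotate([0, atan2(216, 630), 0]) cube([30, 59, 666]);
translate([530, 1085, 0]) mirror([1, 0, 0]) rotate([0, atan2(216, 630), 0]) cube([30, 59, 666]);


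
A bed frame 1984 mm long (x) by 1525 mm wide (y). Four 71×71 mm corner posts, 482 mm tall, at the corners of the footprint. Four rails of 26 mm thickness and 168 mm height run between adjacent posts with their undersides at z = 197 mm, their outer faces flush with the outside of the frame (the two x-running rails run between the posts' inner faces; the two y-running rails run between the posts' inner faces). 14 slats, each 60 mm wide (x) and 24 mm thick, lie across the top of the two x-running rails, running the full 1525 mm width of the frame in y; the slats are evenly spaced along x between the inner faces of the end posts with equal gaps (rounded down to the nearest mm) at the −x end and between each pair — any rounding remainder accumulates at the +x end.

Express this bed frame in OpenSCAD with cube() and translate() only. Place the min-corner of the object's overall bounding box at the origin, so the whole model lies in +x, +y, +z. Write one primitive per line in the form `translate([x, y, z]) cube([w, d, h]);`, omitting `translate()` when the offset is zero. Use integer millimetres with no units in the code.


// slat z = rail_z + rail_h = 197 + 168 = 365
// slat gap = ⌊(1842 − 14·60) / 15⌋ = 66
cube([71, 71, 482]);
translate([0, 1454, 0]) cube([71, 71, 482]);
translate([1913, 0, 0]) cube([71, 71, 482]);
translate([1913, 1454, 0]) cube([71, 71, 482]);
translate([71, 0, 197]) cube([1842, 26, 168]);
translate([71, 1499, 197]) cube([1842, 26, 168]);
translate([0, 71, 197]) cube([26, 1383, 168]);
translate([1958, 71, 197]) cube([26, 1383, 168]);
translate([137, 0, 365]) cube([60, 1525, 24]);
translate([263, 0, 365]) cube([60, 1525, 24]);
translate([389, 0, 365]) cube([60, 1525, 24]);
translate([515, 0, 365]) cube([60, 1525, 24]);
translate([641, 0, 365]) cube([60, 1525, 24]);
translate([767, 0, 365]) cube([60, 1525, 24]);
translate([893, 0, 365]) cube([60, 1525, 24]);
translate([1019, 0, 365]) cube([60, 1525, 24]);
translate([1145, 0, 365]) cube([60, 1525, 24]);
translate([1271, 0, 365]) cube([60, 1525, 24]);
translate([1397, 0, 365]) cube([60, 1525, 24]);
translate([1523, 0, 365]) cube([60, 1525, 24]);
translate([1649, 0, 365]) cube([60, 1525, 24]);
translate([1775, 0, 365]) cube([60, 1525, 24]);


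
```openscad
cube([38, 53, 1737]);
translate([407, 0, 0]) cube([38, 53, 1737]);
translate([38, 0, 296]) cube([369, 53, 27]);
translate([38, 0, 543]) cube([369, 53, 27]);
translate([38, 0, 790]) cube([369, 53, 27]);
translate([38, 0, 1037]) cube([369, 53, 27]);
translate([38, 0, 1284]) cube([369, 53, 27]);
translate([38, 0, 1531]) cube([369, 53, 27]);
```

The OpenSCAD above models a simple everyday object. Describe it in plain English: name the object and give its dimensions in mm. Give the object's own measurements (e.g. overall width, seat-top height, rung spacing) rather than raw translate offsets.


A straight ladder. Two 38×53 mm vertical rails, 1737 mm tall, stand 445 mm apart (outside-to-outside) with their front faces coplanar on the −y side. 6 rungs, each 53 mm deep and 27 mm tall, span between the inner faces of the rails, front faces flush with the rails. The lowest rung's underside is at z = 296 mm and rungs are spaced 247 mm apart (underside to underside).


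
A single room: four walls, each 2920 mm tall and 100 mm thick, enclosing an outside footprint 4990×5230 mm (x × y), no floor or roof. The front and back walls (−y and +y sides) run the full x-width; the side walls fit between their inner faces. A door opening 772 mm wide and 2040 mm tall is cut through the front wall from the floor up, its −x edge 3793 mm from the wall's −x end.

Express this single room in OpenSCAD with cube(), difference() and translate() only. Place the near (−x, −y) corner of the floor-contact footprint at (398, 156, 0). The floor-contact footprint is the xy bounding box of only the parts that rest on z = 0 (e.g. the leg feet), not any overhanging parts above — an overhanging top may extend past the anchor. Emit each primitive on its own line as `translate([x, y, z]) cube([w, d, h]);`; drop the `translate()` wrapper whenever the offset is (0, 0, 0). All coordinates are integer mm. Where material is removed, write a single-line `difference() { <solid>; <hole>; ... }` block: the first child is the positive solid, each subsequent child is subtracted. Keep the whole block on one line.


difference() { translate([398, 156, 0]) cube([4990, 100, 2920]); translate([4191, 156, 0]) cube([772, 100, 2040]); }
translate([398, 5286, 0]) cube([4990, 100, 2920]);
translate([398, 256, 0]) cube([100, 5030, 2920]);
translate([5288, 256, 0]) cube([100, 5030, 2920]);


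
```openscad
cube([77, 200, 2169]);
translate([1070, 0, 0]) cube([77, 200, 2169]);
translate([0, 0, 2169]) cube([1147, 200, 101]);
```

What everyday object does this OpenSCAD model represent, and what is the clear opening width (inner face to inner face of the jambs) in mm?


A door frame. The clear opening width is 993 mm.

Two 2169 mm tall posts with a header on top — a door frame. The left jamb is 77 mm wide at x = 0; the right jamb starts at x = 1070. The clear opening is 1070 − 77 = 993 mm.


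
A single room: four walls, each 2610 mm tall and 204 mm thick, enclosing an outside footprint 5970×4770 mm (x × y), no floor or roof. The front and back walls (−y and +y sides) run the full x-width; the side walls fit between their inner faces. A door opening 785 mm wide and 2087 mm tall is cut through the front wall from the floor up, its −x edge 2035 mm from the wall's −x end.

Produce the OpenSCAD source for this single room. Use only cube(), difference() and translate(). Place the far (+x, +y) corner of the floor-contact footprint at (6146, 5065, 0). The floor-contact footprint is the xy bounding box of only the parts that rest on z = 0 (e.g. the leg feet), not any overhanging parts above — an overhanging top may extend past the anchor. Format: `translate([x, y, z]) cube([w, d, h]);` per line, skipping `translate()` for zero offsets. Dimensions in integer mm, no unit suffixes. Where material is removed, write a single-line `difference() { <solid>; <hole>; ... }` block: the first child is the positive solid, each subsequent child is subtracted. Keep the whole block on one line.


difference() { translate([176, 295, 0]) cube([5970, 204, 2610]); translate([2211, 295, 0]) cube([785, 204, 2087]); }
translate([176, 4861, 0]) cube([5970, 204, 2610]);
translate([176, 499, 0]) cube([204, 4362, 2610]);
translate([5942, 499, 0]) cube([204, 4362, 2610]);


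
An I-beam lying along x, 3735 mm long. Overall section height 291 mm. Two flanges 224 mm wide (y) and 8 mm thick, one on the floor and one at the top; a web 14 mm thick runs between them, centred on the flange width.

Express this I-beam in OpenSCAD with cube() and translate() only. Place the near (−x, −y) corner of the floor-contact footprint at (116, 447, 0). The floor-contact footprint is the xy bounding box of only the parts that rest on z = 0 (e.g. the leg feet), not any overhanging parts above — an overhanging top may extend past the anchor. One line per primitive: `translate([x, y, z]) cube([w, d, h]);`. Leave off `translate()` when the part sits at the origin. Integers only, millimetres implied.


translate([116, 447, 0]) cube([3735, 224, 8]);
translate([116, 552, 8]) cube([3735, 14, 275]);
translate([116, 447, 283]) cube([3735, 224, 8]);


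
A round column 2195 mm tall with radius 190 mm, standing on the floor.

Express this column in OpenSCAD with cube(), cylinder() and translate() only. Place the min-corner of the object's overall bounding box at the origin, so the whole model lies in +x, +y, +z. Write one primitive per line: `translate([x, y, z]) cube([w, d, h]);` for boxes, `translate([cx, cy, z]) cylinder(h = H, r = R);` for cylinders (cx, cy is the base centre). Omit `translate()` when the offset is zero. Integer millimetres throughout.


translate([190, 190, 0]) cylinder(h = 2195, r = 190);


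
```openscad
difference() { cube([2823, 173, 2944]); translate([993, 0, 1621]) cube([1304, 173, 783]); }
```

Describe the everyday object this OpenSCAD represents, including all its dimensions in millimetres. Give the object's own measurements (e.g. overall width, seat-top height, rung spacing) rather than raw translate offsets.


A wall 2823 mm long (x), 173 mm thick (y), 2944 mm tall, with a rectangular window opening cut through it. The opening is 1304 mm wide and 783 mm tall; its sill is at z = 1621 mm and its near (−x) edge is 993 mm from the wall's −x end. The opening passes through the full wall thickness.


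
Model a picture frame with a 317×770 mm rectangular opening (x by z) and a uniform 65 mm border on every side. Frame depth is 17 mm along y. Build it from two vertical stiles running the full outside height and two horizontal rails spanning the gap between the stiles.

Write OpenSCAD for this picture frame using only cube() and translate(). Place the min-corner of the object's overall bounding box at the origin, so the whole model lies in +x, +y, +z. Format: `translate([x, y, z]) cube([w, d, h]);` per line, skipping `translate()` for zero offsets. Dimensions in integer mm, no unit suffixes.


cube([65, 17, 900]);
translate([382, 0, 0]) cube([65, 17, 900]);
translate([65, 0, 0]) cube([317, 17, 65]);
translate([65, 0, 835]) cube([317, 17, 65]);


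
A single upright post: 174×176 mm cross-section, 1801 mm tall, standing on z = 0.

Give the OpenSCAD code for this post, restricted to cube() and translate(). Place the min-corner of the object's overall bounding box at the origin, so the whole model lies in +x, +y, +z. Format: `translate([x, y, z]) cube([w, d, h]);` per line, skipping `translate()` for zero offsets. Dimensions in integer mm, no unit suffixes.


cube([174, 176, 1801]);


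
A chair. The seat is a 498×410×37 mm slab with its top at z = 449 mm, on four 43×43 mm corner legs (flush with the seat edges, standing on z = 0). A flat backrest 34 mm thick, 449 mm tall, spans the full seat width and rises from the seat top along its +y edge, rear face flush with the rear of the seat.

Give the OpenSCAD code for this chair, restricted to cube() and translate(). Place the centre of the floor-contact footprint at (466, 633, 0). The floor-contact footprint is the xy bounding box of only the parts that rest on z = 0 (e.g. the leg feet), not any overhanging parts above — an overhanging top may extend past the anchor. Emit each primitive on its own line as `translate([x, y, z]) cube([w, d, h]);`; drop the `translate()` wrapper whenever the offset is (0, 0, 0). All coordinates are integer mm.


translate([217, 428, 412]) cube([498, 410, 37]);
translate([217, 428, 0]) cube([43, 43, 412]);
translate([672, 428, 0]) cube([43, 43, 412]);
translate([217, 795, 0]) cube([43, 43, 412]);
translate([672, 795, 0]) cube([43, 43, 412]);
translate([217, 804, 449]) cube([498, 34, 449]);


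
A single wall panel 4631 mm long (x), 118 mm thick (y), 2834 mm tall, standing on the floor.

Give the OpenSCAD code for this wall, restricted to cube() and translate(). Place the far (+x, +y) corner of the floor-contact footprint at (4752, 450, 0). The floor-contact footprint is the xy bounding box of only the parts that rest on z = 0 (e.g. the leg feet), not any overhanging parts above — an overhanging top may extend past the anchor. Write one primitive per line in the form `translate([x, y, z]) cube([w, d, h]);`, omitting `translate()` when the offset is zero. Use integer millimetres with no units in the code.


translate([121, 332, 0]) cube([4631, 118, 2834]);
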